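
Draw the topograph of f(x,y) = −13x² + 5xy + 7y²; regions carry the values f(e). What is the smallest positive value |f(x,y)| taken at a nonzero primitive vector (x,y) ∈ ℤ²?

descent: ρ → (7,9,-11)  [lands on river]
river: ρ → (-11,13,5)
river: ρ → (5,17,-5)
river: ρ → (-5,13,11)
river: ρ → (11,9,-7)
river: ρ → (-7,19,1)
river: ρ → (1,19,-7)
river: ρ → (-7,9,11)
river: ρ → (11,13,-5)
river: ρ → (-5,17,5)
river: ρ → (5,13,-11)
river: ρ → (-11,9,7)
river: ρ → (7,19,-1)
river: ρ → (-1,19,7)
closes: descent 1, river 14
min |a| on river = 1

1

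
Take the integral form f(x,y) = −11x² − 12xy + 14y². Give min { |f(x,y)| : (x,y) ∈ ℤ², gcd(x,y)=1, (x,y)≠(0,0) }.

descent: ρ → (14,12,-11)  [lands on river]
river: ρ → (-11,10,15)
river: ρ → (15,20,-6)
river: ρ → (-6,16,21)
river: ρ → (21,26,-1)
river: ρ → (-1,26,21)
river: ρ → (21,16,-6)
river: ρ → (-6,20,15)
river: ρ → (15,10,-11)
river: ρ → (-11,12,14)
river: ρ → (14,16,-9)
river: ρ → (-9,20,10)
river: ρ → (10,20,-9)
river: ρ → (-9,16,14)
closes: descent 1, river 14
min |a| on river = 1

1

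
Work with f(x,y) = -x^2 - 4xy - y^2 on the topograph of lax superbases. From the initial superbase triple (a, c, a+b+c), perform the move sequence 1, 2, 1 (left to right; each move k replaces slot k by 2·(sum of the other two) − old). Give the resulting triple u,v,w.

start (-1,-1,-6) = (f(1,0),f(0,1),f(1,1))
replace slot 1: 2·((-1)+(-6)) − (-1) = -13 → (-13,-1,-6)
replace slot 2: 2·((-13)+(-6)) − (-1) = -37 → (-13,-37,-6)
replace slot 1: 2·((-37)+(-6)) − (-13) = -73 → (-73,-37,-6)

-73,-37,-6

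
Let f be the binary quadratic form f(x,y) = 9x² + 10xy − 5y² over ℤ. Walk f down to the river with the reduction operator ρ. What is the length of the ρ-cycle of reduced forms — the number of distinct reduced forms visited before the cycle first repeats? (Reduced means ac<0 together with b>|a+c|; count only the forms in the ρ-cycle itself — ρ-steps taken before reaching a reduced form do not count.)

D = 280, ⌊√D⌋ = 16
river: ρ → (-5,10,9)
river: ρ → (9,8,-6)
river: ρ → (-6,16,1)
river: ρ → (1,16,-6)
river: ρ → (-6,8,9)
river: ρ → (9,10,-5)
ρ-cycle length = 6 (tail of 0 descent steps not counted)

6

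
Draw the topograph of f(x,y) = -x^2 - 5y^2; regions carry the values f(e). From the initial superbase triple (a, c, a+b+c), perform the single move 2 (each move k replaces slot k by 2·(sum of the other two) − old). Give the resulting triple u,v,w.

start (-1,-5,-6) = (f(1,0),f(0,1),f(1,1))
replace slot 2: 2·((-1)+(-6)) − (-5) = -9 → (-1,-9,-6)

-1,-9,-6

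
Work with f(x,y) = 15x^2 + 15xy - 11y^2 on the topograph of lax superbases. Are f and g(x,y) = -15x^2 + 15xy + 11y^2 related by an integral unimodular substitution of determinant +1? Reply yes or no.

D₁ = 885, D₂ = 885
river cycle of f (length 4): (-11, 29, 1), (1, 29, -11), (-11, 15, 15), (15, 15, -11)
river cycle of g (length 4): (11, 29, -1), (-1, 29, 11), (11, 15, -15), (-15, 15, 11)
cycles differ ⇒ inequivalent

no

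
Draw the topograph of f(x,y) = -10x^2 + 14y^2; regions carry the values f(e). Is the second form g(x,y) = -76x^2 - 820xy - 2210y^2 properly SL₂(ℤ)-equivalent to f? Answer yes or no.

D₁ = 560, D₂ = 560
river cycle of f (length 2): (-10, 20, 4), (4, 20, -10)
river cycle of g (length 2): (-10, 20, 4), (4, 20, -10)
cycles coincide ⇒ equivalent

yes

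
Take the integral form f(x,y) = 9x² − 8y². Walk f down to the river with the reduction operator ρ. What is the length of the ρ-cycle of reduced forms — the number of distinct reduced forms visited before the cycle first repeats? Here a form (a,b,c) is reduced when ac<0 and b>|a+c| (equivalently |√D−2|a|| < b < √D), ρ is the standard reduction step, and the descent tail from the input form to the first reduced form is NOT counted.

D = 288, ⌊√D⌋ = 16
descent: ρ → (-8,16,1)  [lands on river]
river: ρ → (1,16,-8)
ρ-cycle length = 2 (tail of 1 descent step not counted)

2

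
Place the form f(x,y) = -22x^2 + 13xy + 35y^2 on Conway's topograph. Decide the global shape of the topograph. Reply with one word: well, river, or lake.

D = b²−4ac = 13² − 4·(-22)·35 = 3249
D = 57² is a perfect square ⇒ form factors over ℤ ⇒ lakes

lake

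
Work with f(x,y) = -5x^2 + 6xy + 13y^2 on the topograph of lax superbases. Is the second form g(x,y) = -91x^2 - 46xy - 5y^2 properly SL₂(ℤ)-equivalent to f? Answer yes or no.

D₁ = 296, D₂ = 296
river cycle of f (length 6): (-5, 16, 2), (2, 16, -5), (-5, 14, 5), (5, 16, -2), (-2, 16, 5), (5, 14, -5)
river cycle of g (length 6): (-5, 16, 2), (2, 16, -5), (-5, 14, 5), (5, 16, -2), (-2, 16, 5), (5, 14, -5)
cycles coincide ⇒ equivalent

yes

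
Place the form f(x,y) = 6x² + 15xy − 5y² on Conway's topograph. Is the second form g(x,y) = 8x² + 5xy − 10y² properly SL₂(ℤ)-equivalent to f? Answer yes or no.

D₁ = 345, D₂ = 345
river cycle of f (length 10): (-5, 15, 6), (6, 9, -11), (-11, 13, 4), (4, 11, -14), (-14, 17, 1), (1, 17, -14), (-14, 11, 4), (4, 13, -11), (-11, 9, 6), (6, 15, -5)
river cycle of g (length 10): (-10, 15, 3), (3, 15, -10), (-10, 5, 8), (8, 11, -7), (-7, 17, 2), (2, 15, -15), (-15, 15, 2), (2, 17, -7), (-7, 11, 8), (8, 5, -10)
cycles differ ⇒ inequivalent

no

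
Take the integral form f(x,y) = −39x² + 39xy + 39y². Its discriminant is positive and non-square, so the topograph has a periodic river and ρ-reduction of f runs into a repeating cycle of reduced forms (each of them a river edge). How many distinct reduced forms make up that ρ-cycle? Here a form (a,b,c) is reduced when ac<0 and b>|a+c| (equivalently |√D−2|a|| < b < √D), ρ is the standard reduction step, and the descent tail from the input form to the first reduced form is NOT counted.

D = 7605, ⌊√D⌋ = 87
river: ρ → (39,39,-39)
river: ρ → (-39,39,39)
ρ-cycle length = 2 (tail of 0 descent steps not counted)

2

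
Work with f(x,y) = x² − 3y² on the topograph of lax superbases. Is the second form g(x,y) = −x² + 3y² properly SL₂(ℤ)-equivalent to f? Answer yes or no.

D₁ = 12, D₂ = 12
river cycle of f (length 2): (1, 2, -2), (-2, 2, 1)
river cycle of g (length 2): (-1, 2, 2), (2, 2, -1)
cycles differ ⇒ inequivalent

no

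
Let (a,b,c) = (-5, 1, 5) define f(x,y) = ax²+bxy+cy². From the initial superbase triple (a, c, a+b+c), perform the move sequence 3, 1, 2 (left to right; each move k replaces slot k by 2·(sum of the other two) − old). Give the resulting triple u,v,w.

start (-5,5,1) = (f(1,0),f(0,1),f(1,1))
replace slot 3: 2·((-5)+5) − 1 = -1 → (-5,5,-1)
replace slot 1: 2·(5+(-1)) − (-5) = 13 → (13,5,-1)
replace slot 2: 2·(13+(-1)) − 5 = 19 → (13,19,-1)

13,19,-1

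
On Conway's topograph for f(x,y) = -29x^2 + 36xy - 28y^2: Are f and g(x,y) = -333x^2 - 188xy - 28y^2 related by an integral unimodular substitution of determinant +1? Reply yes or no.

D₁ = -1952, D₂ = -1952
f is negative-definite; reduce −f:
−f: translate: b→22 (≡-36 mod 58), so (29,-36,28)→(29,22,21)
−f: flip: (29,22,21)→(21,-22,29)
−f: translate: b→20 (≡-22 mod 42), so (21,-22,29)→(21,20,28)
−f: reduced (well bottom): (21,20,28) with a≤c, −a<b≤a
flip sign back: reduced form of f is (-21,-20,-28)
g is negative-definite; reduce −g:
−g: flip: (333,188,28)→(28,-188,333)
−g: translate: b→-20 (≡-188 mod 56), so (28,-188,333)→(28,-20,21)
−g: flip: (28,-20,21)→(21,20,28)
−g: reduced (well bottom): (21,20,28) with a≤c, −a<b≤a
flip sign back: reduced form of g is (-21,-20,-28)
reduced forms (-21, -20, -28) vs (-21, -20, -28) ⇒ equivalent

yes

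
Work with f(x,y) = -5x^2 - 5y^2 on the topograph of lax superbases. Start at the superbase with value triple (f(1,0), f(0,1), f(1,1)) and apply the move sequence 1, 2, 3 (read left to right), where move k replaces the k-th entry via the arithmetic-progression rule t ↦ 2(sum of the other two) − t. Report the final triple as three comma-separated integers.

start (-5,-5,-10) = (f(1,0),f(0,1),f(1,1))
replace slot 1: 2·((-5)+(-10)) − (-5) = -25 → (-25,-5,-10)
replace slot 2: 2·((-25)+(-10)) − (-5) = -65 → (-25,-65,-10)
replace slot 3: 2·((-25)+(-65)) − (-10) = -170 → (-25,-65,-170)

-25,-65,-170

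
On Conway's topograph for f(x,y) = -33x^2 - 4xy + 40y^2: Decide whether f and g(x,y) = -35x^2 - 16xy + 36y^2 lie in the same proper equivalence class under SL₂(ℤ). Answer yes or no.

D₁ = 5296, D₂ = 5296
river cycle of f (length 64): (-33, 62, 11), (11, 70, -9), (-9, 56, 60), (60, 64, -5), (-5, 66, 47), (47, 28, -24), (-24, 68, 7), (7, 72, -4), (-4, 72, 7), (7, 68, -24), … (54 more)
river cycle of g (length 64): (36, 16, -35), (-35, 54, 17), (17, 48, -44), (-44, 40, 21), (21, 44, -40), (-40, 36, 25), (25, 64, -12), (-12, 56, 45), (45, 34, -23), (-23, 58, 21), … (54 more)
cycles differ ⇒ inequivalent

no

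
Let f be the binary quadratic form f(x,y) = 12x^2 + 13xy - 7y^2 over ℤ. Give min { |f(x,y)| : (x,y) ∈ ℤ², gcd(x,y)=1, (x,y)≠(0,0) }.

river: ρ → (-7,15,10)
river: ρ → (10,5,-12)
river: ρ → (-12,19,3)
river: ρ → (3,17,-18)
river: ρ → (-18,19,2)
river: ρ → (2,21,-8)
river: ρ → (-8,11,12)
river: ρ → (12,13,-7)
closes: descent 0, river 8
min |a| on river = 2

2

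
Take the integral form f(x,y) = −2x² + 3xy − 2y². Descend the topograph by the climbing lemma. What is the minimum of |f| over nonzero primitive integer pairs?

translate: b→1 (≡-3 mod 4), so (2,-3,2)→(2,1,1)
flip: (2,1,1)→(1,-1,2)
translate: b→1 (≡-1 mod 2), so (1,-1,2)→(1,1,2)
reduced (well bottom): (1,1,2) with a≤c, −a<b≤a
well minimum |f| = |-1| = 1 (negative-definite)

1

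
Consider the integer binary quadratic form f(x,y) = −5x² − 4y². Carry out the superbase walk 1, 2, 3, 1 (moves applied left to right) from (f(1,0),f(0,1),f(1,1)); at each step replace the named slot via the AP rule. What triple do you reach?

start (-5,-4,-9) = (f(1,0),f(0,1),f(1,1))
replace slot 1: 2·((-4)+(-9)) − (-5) = -21 → (-21,-4,-9)
replace slot 2: 2·((-21)+(-9)) − (-4) = -56 → (-21,-56,-9)
replace slot 3: 2·((-21)+(-56)) − (-9) = -145 → (-21,-56,-145)
replace slot 1: 2·((-56)+(-145)) − (-21) = -381 → (-381,-56,-145)

-381,-56,-145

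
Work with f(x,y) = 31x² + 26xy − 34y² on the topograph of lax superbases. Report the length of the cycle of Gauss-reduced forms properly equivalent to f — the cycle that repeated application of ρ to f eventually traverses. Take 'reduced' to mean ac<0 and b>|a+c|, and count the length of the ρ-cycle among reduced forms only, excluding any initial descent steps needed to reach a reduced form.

D = 4892, ⌊√D⌋ = 69
river: ρ → (-34,42,23)
river: ρ → (23,50,-26)
river: ρ → (-26,54,19)
river: ρ → (19,60,-17)
river: ρ → (-17,42,46)
river: ρ → (46,50,-13)
river: ρ → (-13,54,38)
river: ρ → (38,22,-29)
river: ρ → (-29,36,31)
river: ρ → (31,26,-34)
ρ-cycle length = 10 (tail of 0 descent steps not counted)

10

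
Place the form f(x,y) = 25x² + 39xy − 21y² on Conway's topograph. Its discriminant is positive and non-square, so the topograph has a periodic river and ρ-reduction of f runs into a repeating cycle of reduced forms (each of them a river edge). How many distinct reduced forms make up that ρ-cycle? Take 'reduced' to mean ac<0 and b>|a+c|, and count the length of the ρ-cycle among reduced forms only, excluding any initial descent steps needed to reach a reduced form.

D = 3621, ⌊√D⌋ = 60
river: ρ → (-21,45,19)
river: ρ → (19,31,-35)
river: ρ → (-35,39,15)
river: ρ → (15,51,-17)
river: ρ → (-17,51,15)
river: ρ → (15,39,-35)
river: ρ → (-35,31,19)
river: ρ → (19,45,-21)
river: ρ → (-21,39,25)
river: ρ → (25,11,-35)
river: ρ → (-35,59,1)
river: ρ → (1,59,-35)
river: ρ → (-35,11,25)
river: ρ → (25,39,-21)
ρ-cycle length = 14 (tail of 0 descent steps not counted)

14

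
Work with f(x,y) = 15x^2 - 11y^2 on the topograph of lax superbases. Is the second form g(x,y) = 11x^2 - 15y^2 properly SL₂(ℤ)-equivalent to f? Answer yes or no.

D₁ = 660, D₂ = 660
river cycle of f (length 6): (-11, 22, 4), (4, 18, -21), (-21, 24, 1), (1, 24, -21), (-21, 18, 4), (4, 22, -11)
river cycle of g (length 6): (11, 22, -4), (-4, 18, 21), (21, 24, -1), (-1, 24, 21), (21, 18, -4), (-4, 22, 11)
cycles differ ⇒ inequivalent

no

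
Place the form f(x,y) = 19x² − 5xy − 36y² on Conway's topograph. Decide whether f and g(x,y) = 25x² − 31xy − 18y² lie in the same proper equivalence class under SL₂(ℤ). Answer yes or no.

D₁ = 2761, D₂ = 2761
river cycle of f (length 74): (19, 33, -22), (-22, 11, 30), (30, 49, -3), (-3, 47, 46), (46, 45, -4), (-4, 51, 10), (10, 49, -9), (-9, 41, 30), (30, 19, -20), (-20, 21, 29), … (64 more)
river cycle of g (length 74): (-18, 31, 25), (25, 19, -24), (-24, 29, 20), (20, 51, -2), (-2, 49, 45), (45, 41, -6), (-6, 43, 38), (38, 33, -11), (-11, 33, 38), (38, 43, -6), … (64 more)
cycles differ ⇒ inequivalent

no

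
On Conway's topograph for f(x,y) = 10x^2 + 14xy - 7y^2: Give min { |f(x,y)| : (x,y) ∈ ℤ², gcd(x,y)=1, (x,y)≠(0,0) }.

river: ρ → (-7,14,10)
river: ρ → (10,6,-11)
river: ρ → (-11,16,5)
river: ρ → (5,14,-14)
river: ρ → (-14,14,5)
river: ρ → (5,16,-11)
river: ρ → (-11,6,10)
river: ρ → (10,14,-7)
closes: descent 0, river 8
min |a| on river = 5

5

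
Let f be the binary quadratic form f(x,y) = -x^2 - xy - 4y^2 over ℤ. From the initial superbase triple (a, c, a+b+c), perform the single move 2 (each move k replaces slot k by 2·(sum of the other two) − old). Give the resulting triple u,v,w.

start (-1,-4,-6) = (f(1,0),f(0,1),f(1,1))
replace slot 2: 2·((-1)+(-6)) − (-4) = -10 → (-1,-10,-6)

-1,-10,-6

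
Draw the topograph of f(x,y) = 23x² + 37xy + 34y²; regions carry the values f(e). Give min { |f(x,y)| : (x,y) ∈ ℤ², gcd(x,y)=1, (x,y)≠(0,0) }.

translate: b→-9 (≡37 mod 46), so (23,37,34)→(23,-9,20)
flip: (23,-9,20)→(20,9,23)
reduced (well bottom): (20,9,23) with a≤c, −a<b≤a
well minimum = a = 20

20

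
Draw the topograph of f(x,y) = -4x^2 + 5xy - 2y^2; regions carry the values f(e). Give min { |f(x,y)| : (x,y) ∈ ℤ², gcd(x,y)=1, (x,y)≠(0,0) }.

translate: b→3 (≡-5 mod 8), so (4,-5,2)→(4,3,1)
flip: (4,3,1)→(1,-3,4)
translate: b→1 (≡-3 mod 2), so (1,-3,4)→(1,1,2)
reduced (well bottom): (1,1,2) with a≤c, −a<b≤a
well minimum |f| = |-1| = 1 (negative-definite)

1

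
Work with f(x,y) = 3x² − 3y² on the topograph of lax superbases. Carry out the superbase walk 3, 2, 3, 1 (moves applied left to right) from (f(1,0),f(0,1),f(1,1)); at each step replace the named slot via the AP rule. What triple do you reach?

start (3,-3,0) = (f(1,0),f(0,1),f(1,1))
replace slot 3: 2·(3+(-3)) − 0 = 0 → (3,-3,0)
replace slot 2: 2·(3+0) − (-3) = 9 → (3,9,0)
replace slot 3: 2·(3+9) − 0 = 24 → (3,9,24)
replace slot 1: 2·(9+24) − 3 = 63 → (63,9,24)

63,9,24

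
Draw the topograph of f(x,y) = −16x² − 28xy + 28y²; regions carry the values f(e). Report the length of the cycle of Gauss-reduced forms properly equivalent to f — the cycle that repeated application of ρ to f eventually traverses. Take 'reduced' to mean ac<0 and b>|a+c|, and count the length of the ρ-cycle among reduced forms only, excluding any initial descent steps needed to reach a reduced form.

D = 2576, ⌊√D⌋ = 50
descent: ρ → (28,28,-16)  [lands on river]
river: ρ → (-16,36,20)
river: ρ → (20,44,-8)
river: ρ → (-8,36,40)
river: ρ → (40,44,-4)
river: ρ → (-4,44,40)
river: ρ → (40,36,-8)
river: ρ → (-8,44,20)
river: ρ → (20,36,-16)
river: ρ → (-16,28,28)
ρ-cycle length = 10 (tail of 1 descent step not counted)

10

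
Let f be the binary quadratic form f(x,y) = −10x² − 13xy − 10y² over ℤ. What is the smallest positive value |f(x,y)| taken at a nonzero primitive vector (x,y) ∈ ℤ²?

translate: b→-7 (≡13 mod 20), so (10,13,10)→(10,-7,7)
flip: (10,-7,7)→(7,7,10)
reduced (well bottom): (7,7,10) with a≤c, −a<b≤a
well minimum |f| = |-7| = 7 (negative-definite)

7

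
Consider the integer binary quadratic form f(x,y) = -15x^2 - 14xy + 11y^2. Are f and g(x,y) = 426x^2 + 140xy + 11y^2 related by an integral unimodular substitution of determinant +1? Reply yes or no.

D₁ = 856, D₂ = 856
river cycle of f (length 26): (11, 14, -15), (-15, 16, 10), (10, 24, -7), (-7, 18, 19), (19, 20, -6), (-6, 28, 3), (3, 26, -15), (-15, 4, 14), (14, 24, -5), (-5, 26, 9), … (16 more)
river cycle of g (length 26): (11, 14, -15), (-15, 16, 10), (10, 24, -7), (-7, 18, 19), (19, 20, -6), (-6, 28, 3), (3, 26, -15), (-15, 4, 14), (14, 24, -5), (-5, 26, 9), … (16 more)
cycles coincide ⇒ equivalent

yes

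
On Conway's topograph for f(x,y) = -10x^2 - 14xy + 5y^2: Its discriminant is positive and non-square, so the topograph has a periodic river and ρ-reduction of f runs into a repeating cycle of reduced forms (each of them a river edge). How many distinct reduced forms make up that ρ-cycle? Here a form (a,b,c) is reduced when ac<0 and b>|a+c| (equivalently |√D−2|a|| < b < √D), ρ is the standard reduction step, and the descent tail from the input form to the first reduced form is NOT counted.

D = 396, ⌊√D⌋ = 19
descent: ρ → (5,14,-10)  [lands on river]
river: ρ → (-10,6,9)
river: ρ → (9,12,-7)
river: ρ → (-7,16,5)
ρ-cycle length = 4 (tail of 1 descent step not counted)

4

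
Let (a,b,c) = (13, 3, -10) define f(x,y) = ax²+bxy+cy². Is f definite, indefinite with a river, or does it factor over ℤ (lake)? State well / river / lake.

D = b²−4ac = 3² − 4·13·(-10) = 529
D = 23² is a perfect square ⇒ form factors over ℤ ⇒ lakes

lake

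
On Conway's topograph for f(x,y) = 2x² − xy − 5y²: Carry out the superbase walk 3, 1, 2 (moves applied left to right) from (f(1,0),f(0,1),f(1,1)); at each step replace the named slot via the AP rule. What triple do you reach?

start (2,-5,-4) = (f(1,0),f(0,1),f(1,1))
replace slot 3: 2·(2+(-5)) − (-4) = -2 → (2,-5,-2)
replace slot 1: 2·((-5)+(-2)) − 2 = -16 → (-16,-5,-2)
replace slot 2: 2·((-16)+(-2)) − (-5) = -31 → (-16,-31,-2)

-16,-31,-2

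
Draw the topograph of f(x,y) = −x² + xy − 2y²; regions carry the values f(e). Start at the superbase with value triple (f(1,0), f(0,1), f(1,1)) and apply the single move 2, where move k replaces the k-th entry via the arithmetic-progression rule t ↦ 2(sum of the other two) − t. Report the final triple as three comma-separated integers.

start (-1,-2,-2) = (f(1,0),f(0,1),f(1,1))
replace slot 2: 2·((-1)+(-2)) − (-2) = -4 → (-1,-4,-2)

-1,-4,-2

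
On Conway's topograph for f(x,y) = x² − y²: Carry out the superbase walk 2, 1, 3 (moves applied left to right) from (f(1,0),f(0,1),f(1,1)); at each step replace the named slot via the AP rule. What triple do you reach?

start (1,-1,0) = (f(1,0),f(0,1),f(1,1))
replace slot 2: 2·(1+0) − (-1) = 3 → (1,3,0)
replace slot 1: 2·(3+0) − 1 = 5 → (5,3,0)
replace slot 3: 2·(5+3) − 0 = 16 → (5,3,16)

5,3,16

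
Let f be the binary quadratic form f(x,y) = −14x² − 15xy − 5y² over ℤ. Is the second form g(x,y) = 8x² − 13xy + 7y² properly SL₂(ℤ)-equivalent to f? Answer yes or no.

D₁ = -55, D₂ = -55
f is negative-definite; reduce −f:
−f: translate: b→-13 (≡15 mod 28), so (14,15,5)→(14,-13,4)
−f: flip: (14,-13,4)→(4,13,14)
−f: translate: b→-3 (≡13 mod 8), so (4,13,14)→(4,-3,4)
−f: flip: (4,-3,4)→(4,3,4)
−f: reduced (well bottom): (4,3,4) with a≤c, −a<b≤a
flip sign back: reduced form of f is (-4,-3,-4)
g: translate: b→3 (≡-13 mod 16), so (8,-13,7)→(8,3,2)
g: flip: (8,3,2)→(2,-3,8)
g: translate: b→1 (≡-3 mod 4), so (2,-3,8)→(2,1,7)
g: reduced (well bottom): (2,1,7) with a≤c, −a<b≤a
reduced forms (-4, -3, -4) vs (2, 1, 7) ⇒ inequivalent

no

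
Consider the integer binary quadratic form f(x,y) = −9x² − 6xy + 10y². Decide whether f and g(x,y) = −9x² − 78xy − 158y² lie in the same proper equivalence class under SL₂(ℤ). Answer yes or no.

D₁ = 396, D₂ = 396
river cycle of f (length 4): (10, 6, -9), (-9, 12, 7), (7, 16, -5), (-5, 14, 10)
river cycle of g (length 4): (-9, 12, 7), (7, 16, -5), (-5, 14, 10), (10, 6, -9)
cycles coincide ⇒ equivalent

yes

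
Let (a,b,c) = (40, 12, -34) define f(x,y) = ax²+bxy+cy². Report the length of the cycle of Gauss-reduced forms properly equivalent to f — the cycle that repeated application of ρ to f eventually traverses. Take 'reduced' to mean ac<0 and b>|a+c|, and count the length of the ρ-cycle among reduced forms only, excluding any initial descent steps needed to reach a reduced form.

D = 5584, ⌊√D⌋ = 74
river: ρ → (-34,56,18)
river: ρ → (18,52,-40)
river: ρ → (-40,28,30)
river: ρ → (30,32,-38)
river: ρ → (-38,44,24)
river: ρ → (24,52,-30)
river: ρ → (-30,68,8)
river: ρ → (8,60,-62)
river: ρ → (-62,64,6)
river: ρ → (6,68,-40)
river: ρ → (-40,12,34)
river: ρ → (34,56,-18)
river: ρ → (-18,52,40)
river: ρ → (40,28,-30)
river: ρ → (-30,32,38)
river: ρ → (38,44,-24)
river: ρ → (-24,52,30)
river: ρ → (30,68,-8)
river: ρ → (-8,60,62)
river: ρ → (62,64,-6)
river: ρ → (-6,68,40)
river: ρ → (40,12,-34)
ρ-cycle length = 22 (tail of 0 descent steps not counted)

22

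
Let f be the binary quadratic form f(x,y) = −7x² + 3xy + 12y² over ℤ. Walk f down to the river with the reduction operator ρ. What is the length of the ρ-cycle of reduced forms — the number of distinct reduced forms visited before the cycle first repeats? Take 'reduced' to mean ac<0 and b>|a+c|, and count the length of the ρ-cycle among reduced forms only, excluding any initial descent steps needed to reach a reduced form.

D = 345, ⌊√D⌋ = 18
descent: ρ → (12,-3,-7)
descent: ρ → (-7,17,2)  [lands on river]
river: ρ → (2,15,-15)
river: ρ → (-15,15,2)
river: ρ → (2,17,-7)
river: ρ → (-7,11,8)
river: ρ → (8,5,-10)
river: ρ → (-10,15,3)
river: ρ → (3,15,-10)
river: ρ → (-10,5,8)
river: ρ → (8,11,-7)
ρ-cycle length = 10 (tail of 2 descent steps not counted)

10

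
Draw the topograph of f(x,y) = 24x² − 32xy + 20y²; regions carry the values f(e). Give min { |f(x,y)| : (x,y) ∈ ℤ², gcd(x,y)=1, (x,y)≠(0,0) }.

translate: b→16 (≡-32 mod 48), so (24,-32,20)→(24,16,12)
flip: (24,16,12)→(12,-16,24)
translate: b→8 (≡-16 mod 24), so (12,-16,24)→(12,8,20)
reduced (well bottom): (12,8,20) with a≤c, −a<b≤a
well minimum = a = 12

12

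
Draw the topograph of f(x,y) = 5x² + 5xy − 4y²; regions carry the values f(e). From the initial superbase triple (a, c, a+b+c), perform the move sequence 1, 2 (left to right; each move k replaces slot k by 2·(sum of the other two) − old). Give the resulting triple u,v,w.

start (5,-4,6) = (f(1,0),f(0,1),f(1,1))
replace slot 1: 2·((-4)+6) − 5 = -1 → (-1,-4,6)
replace slot 2: 2·((-1)+6) − (-4) = 14 → (-1,14,6)

-1,14,6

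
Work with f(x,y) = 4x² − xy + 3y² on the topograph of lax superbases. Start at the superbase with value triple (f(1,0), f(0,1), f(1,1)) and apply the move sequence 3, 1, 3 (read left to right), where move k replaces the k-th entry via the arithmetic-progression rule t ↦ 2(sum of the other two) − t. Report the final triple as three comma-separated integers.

start (4,3,6) = (f(1,0),f(0,1),f(1,1))
replace slot 3: 2·(4+3) − 6 = 8 → (4,3,8)
replace slot 1: 2·(3+8) − 4 = 18 → (18,3,8)
replace slot 3: 2·(18+3) − 8 = 34 → (18,3,34)

18,3,34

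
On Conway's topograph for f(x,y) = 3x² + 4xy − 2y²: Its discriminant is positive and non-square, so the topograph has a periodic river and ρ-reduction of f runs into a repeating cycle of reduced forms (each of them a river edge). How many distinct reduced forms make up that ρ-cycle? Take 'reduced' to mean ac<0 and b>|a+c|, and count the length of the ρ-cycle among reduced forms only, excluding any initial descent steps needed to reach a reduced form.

D = 40, ⌊√D⌋ = 6
river: ρ → (-2,4,3)
river: ρ → (3,2,-3)
river: ρ → (-3,4,2)
river: ρ → (2,4,-3)
river: ρ → (-3,2,3)
river: ρ → (3,4,-2)
ρ-cycle length = 6 (tail of 0 descent steps not counted)

6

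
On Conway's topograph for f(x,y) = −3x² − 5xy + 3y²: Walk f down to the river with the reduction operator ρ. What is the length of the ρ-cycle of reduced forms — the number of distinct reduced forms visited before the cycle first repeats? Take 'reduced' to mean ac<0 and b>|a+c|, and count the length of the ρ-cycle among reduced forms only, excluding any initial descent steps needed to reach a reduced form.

D = 61, ⌊√D⌋ = 7
descent: ρ → (3,5,-3)  [lands on river]
river: ρ → (-3,7,1)
river: ρ → (1,7,-3)
river: ρ → (-3,5,3)
river: ρ → (3,7,-1)
river: ρ → (-1,7,3)
ρ-cycle length = 6 (tail of 1 descent step not counted)

6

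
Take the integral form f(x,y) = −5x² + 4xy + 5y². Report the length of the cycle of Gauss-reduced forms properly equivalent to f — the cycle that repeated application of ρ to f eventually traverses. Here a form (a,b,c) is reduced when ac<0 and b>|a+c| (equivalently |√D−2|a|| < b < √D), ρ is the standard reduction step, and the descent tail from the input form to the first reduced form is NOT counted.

D = 116, ⌊√D⌋ = 10
river: ρ → (5,6,-4)
river: ρ → (-4,10,1)
river: ρ → (1,10,-4)
river: ρ → (-4,6,5)
river: ρ → (5,4,-5)
river: ρ → (-5,6,4)
river: ρ → (4,10,-1)
river: ρ → (-1,10,4)
river: ρ → (4,6,-5)
river: ρ → (-5,4,5)
ρ-cycle length = 10 (tail of 0 descent steps not counted)

10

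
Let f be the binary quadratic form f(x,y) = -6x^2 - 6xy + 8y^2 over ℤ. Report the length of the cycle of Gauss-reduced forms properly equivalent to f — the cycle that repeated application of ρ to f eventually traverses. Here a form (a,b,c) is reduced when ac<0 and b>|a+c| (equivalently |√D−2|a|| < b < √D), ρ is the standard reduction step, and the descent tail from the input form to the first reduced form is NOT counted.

D = 228, ⌊√D⌋ = 15
descent: ρ → (8,6,-6)  [lands on river]
river: ρ → (-6,6,8)
river: ρ → (8,10,-4)
river: ρ → (-4,14,2)
river: ρ → (2,14,-4)
river: ρ → (-4,10,8)
ρ-cycle length = 6 (tail of 1 descent step not counted)

6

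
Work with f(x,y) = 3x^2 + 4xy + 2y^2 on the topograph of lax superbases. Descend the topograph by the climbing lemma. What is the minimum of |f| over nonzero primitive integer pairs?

translate: b→-2 (≡4 mod 6), so (3,4,2)→(3,-2,1)
flip: (3,-2,1)→(1,2,3)
translate: b→0 (≡2 mod 2), so (1,2,3)→(1,0,2)
reduced (well bottom): (1,0,2) with a≤c, −a<b≤a
well minimum = a = 1

1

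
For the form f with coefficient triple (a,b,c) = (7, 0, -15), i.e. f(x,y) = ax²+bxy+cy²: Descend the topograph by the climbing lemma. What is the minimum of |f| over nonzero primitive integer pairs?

descent: ρ → (-15,0,7)
descent: ρ → (7,14,-8)  [lands on river]
river: ρ → (-8,18,3)
river: ρ → (3,18,-8)
river: ρ → (-8,14,7)
closes: descent 2, river 4
min |a| on river = 3

3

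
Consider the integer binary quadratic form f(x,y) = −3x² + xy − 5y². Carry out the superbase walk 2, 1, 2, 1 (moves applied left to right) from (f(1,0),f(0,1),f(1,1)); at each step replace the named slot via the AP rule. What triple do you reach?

start (-3,-5,-7) = (f(1,0),f(0,1),f(1,1))
replace slot 2: 2·((-3)+(-7)) − (-5) = -15 → (-3,-15,-7)
replace slot 1: 2·((-15)+(-7)) − (-3) = -41 → (-41,-15,-7)
replace slot 2: 2·((-41)+(-7)) − (-15) = -81 → (-41,-81,-7)
replace slot 1: 2·((-81)+(-7)) − (-41) = -135 → (-135,-81,-7)

-135,-81,-7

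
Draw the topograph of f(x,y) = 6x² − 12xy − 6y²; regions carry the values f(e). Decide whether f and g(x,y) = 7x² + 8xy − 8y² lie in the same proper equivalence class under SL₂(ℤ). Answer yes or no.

D₁ = 288, D₂ = 288
river cycle of f (length 2): (-6, 12, 6), (6, 12, -6)
river cycle of g (length 6): (-8, 8, 7), (7, 6, -9), (-9, 12, 4), (4, 12, -9), (-9, 6, 7), (7, 8, -8)
cycles differ ⇒ inequivalent

no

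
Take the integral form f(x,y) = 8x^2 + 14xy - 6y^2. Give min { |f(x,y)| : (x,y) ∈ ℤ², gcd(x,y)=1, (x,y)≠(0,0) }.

river: ρ → (-6,10,12)
river: ρ → (12,14,-4)
river: ρ → (-4,18,4)
river: ρ → (4,14,-12)
river: ρ → (-12,10,6)
river: ρ → (6,14,-8)
river: ρ → (-8,18,2)
river: ρ → (2,18,-8)
river: ρ → (-8,14,6)
river: ρ → (6,10,-12)
river: ρ → (-12,14,4)
river: ρ → (4,18,-4)
river: ρ → (-4,14,12)
river: ρ → (12,10,-6)
river: ρ → (-6,14,8)
river: ρ → (8,18,-2)
river: ρ → (-2,18,8)
river: ρ → (8,14,-6)
closes: descent 0, river 18
min |a| on river = 2

2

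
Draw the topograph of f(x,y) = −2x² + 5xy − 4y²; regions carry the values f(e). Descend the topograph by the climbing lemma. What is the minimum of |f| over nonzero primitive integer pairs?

translate: b→-1 (≡-5 mod 4), so (2,-5,4)→(2,-1,1)
flip: (2,-1,1)→(1,1,2)
reduced (well bottom): (1,1,2) with a≤c, −a<b≤a
well minimum |f| = |-1| = 1 (negative-definite)

1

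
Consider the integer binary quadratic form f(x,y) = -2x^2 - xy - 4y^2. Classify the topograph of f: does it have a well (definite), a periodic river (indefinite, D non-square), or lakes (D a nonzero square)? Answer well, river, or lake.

D = b²−4ac = (-1)² − 4·(-2)·(-4) = -31
D < 0 ⇒ definite ⇒ every region one sign ⇒ single well

well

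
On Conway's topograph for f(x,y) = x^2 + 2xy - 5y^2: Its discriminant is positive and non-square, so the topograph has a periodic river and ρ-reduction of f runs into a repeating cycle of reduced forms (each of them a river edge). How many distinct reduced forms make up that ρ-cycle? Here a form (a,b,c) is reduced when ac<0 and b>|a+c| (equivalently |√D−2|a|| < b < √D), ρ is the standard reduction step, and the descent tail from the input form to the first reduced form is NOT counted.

D = 24, ⌊√D⌋ = 4
descent: ρ → (-5,-2,1)
descent: ρ → (1,4,-2)  [lands on river]
river: ρ → (-2,4,1)
ρ-cycle length = 2 (tail of 2 descent steps not counted)

2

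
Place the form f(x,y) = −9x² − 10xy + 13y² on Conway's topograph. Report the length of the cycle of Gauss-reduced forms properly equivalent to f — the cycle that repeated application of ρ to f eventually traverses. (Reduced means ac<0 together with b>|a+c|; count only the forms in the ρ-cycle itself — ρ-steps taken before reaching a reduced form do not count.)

D = 568, ⌊√D⌋ = 23
descent: ρ → (13,10,-9)  [lands on river]
river: ρ → (-9,8,14)
river: ρ → (14,20,-3)
river: ρ → (-3,22,7)
river: ρ → (7,20,-6)
river: ρ → (-6,16,13)
ρ-cycle length = 6 (tail of 1 descent step not counted)

6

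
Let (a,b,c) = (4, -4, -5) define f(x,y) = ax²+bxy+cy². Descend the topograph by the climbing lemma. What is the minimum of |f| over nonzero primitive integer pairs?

descent: ρ → (-5,4,4)  [lands on river]
river: ρ → (4,4,-5)
river: ρ → (-5,6,3)
river: ρ → (3,6,-5)
closes: descent 1, river 4
min |a| on river = 3

3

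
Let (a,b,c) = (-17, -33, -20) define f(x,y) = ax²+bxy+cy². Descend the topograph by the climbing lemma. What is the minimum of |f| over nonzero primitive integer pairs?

translate: b→-1 (≡33 mod 34), so (17,33,20)→(17,-1,4)
flip: (17,-1,4)→(4,1,17)
reduced (well bottom): (4,1,17) with a≤c, −a<b≤a
well minimum |f| = |-4| = 4 (negative-definite)

4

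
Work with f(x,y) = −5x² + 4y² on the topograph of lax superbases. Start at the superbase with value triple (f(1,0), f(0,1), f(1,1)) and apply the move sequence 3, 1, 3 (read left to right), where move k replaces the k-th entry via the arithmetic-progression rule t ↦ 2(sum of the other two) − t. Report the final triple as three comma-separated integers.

start (-5,4,-1) = (f(1,0),f(0,1),f(1,1))
replace slot 3: 2·((-5)+4) − (-1) = -1 → (-5,4,-1)
replace slot 1: 2·(4+(-1)) − (-5) = 11 → (11,4,-1)
replace slot 3: 2·(11+4) − (-1) = 31 → (11,4,31)

11,4,31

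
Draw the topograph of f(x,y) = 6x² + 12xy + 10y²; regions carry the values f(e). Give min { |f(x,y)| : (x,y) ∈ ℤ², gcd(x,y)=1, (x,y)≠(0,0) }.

translate: b→0 (≡12 mod 12), so (6,12,10)→(6,0,4)
flip: (6,0,4)→(4,0,6)
reduced (well bottom): (4,0,6) with a≤c, −a<b≤a
well minimum = a = 4

4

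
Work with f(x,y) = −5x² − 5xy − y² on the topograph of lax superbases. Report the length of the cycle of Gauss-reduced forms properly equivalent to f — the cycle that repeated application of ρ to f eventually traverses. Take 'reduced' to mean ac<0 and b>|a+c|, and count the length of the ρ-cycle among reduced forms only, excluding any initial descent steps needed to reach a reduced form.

D = 5, ⌊√D⌋ = 2
descent: ρ → (-1,1,1)  [lands on river]
river: ρ → (1,1,-1)
ρ-cycle length = 2 (tail of 1 descent step not counted)

2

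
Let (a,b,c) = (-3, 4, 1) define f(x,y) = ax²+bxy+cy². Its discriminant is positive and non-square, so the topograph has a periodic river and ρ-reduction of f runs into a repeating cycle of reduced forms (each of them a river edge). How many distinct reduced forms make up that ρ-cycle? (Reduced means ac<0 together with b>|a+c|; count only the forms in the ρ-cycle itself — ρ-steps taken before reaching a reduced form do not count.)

D = 28, ⌊√D⌋ = 5
river: ρ → (1,4,-3)
river: ρ → (-3,2,2)
river: ρ → (2,2,-3)
river: ρ → (-3,4,1)
ρ-cycle length = 4 (tail of 0 descent steps not counted)

4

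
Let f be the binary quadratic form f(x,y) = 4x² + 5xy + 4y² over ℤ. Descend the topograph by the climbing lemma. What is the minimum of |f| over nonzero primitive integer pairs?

translate: b→-3 (≡5 mod 8), so (4,5,4)→(4,-3,3)
flip: (4,-3,3)→(3,3,4)
reduced (well bottom): (3,3,4) with a≤c, −a<b≤a
well minimum = a = 3

3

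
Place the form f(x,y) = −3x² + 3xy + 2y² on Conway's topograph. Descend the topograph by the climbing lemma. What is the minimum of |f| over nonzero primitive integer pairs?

river: ρ → (2,5,-1)
river: ρ → (-1,5,2)
river: ρ → (2,3,-3)
river: ρ → (-3,3,2)
closes: descent 0, river 4
min |a| on river = 1

1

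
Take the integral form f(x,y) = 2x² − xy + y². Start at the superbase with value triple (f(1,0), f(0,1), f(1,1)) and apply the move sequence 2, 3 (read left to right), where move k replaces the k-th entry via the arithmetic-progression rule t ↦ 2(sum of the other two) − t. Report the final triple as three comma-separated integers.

start (2,1,2) = (f(1,0),f(0,1),f(1,1))
replace slot 2: 2·(2+2) − 1 = 7 → (2,7,2)
replace slot 3: 2·(2+7) − 2 = 16 → (2,7,16)

2,7,16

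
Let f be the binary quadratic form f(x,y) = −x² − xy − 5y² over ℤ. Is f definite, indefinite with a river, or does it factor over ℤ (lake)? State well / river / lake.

D = b²−4ac = (-1)² − 4·(-1)·(-5) = -19
D < 0 ⇒ definite ⇒ every region one sign ⇒ single well

well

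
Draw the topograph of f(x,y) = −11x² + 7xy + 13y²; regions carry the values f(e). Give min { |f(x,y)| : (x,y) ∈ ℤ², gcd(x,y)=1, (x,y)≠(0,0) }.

river: ρ → (13,19,-5)
river: ρ → (-5,21,9)
river: ρ → (9,15,-11)
river: ρ → (-11,7,13)
closes: descent 0, river 4
min |a| on river = 5

5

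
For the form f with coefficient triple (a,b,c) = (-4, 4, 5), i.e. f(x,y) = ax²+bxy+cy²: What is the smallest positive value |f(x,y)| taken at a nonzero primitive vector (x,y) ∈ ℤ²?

river: ρ → (5,6,-3)
river: ρ → (-3,6,5)
river: ρ → (5,4,-4)
river: ρ → (-4,4,5)
closes: descent 0, river 4
min |a| on river = 3

3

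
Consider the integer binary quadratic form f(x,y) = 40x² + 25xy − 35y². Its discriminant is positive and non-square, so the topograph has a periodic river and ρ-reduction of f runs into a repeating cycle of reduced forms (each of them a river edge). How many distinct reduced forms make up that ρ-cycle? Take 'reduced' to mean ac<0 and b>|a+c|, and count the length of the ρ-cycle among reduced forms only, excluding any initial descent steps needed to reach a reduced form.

D = 6225, ⌊√D⌋ = 78
river: ρ → (-35,45,30)
river: ρ → (30,75,-5)
river: ρ → (-5,75,30)
river: ρ → (30,45,-35)
river: ρ → (-35,25,40)
river: ρ → (40,55,-20)
river: ρ → (-20,65,25)
river: ρ → (25,35,-50)
river: ρ → (-50,65,10)
river: ρ → (10,75,-15)
river: ρ → (-15,75,10)
river: ρ → (10,65,-50)
river: ρ → (-50,35,25)
river: ρ → (25,65,-20)
river: ρ → (-20,55,40)
river: ρ → (40,25,-35)
ρ-cycle length = 16 (tail of 0 descent steps not counted)

16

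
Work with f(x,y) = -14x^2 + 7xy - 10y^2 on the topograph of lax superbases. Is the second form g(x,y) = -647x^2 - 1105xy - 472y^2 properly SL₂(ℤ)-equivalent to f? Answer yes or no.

D₁ = -511, D₂ = -511
f is negative-definite; reduce −f:
−f: flip: (14,-7,10)→(10,7,14)
−f: reduced (well bottom): (10,7,14) with a≤c, −a<b≤a
flip sign back: reduced form of f is (-10,-7,-14)
g is negative-definite; reduce −g:
−g: translate: b→-189 (≡1105 mod 1294), so (647,1105,472)→(647,-189,14)
−g: flip: (647,-189,14)→(14,189,647)
−g: translate: b→-7 (≡189 mod 28), so (14,189,647)→(14,-7,10)
−g: flip: (14,-7,10)→(10,7,14)
−g: reduced (well bottom): (10,7,14) with a≤c, −a<b≤a
flip sign back: reduced form of g is (-10,-7,-14)
reduced forms (-10, -7, -14) vs (-10, -7, -14) ⇒ equivalent

yes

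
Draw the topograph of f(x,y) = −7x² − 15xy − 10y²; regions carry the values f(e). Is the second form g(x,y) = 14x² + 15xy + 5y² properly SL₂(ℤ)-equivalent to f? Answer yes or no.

D₁ = -55, D₂ = -55
f is negative-definite; reduce −f:
−f: translate: b→1 (≡15 mod 14), so (7,15,10)→(7,1,2)
−f: flip: (7,1,2)→(2,-1,7)
−f: reduced (well bottom): (2,-1,7) with a≤c, −a<b≤a
flip sign back: reduced form of f is (-2,1,-7)
g: translate: b→-13 (≡15 mod 28), so (14,15,5)→(14,-13,4)
g: flip: (14,-13,4)→(4,13,14)
g: translate: b→-3 (≡13 mod 8), so (4,13,14)→(4,-3,4)
g: flip: (4,-3,4)→(4,3,4)
g: reduced (well bottom): (4,3,4) with a≤c, −a<b≤a
reduced forms (-2, 1, -7) vs (4, 3, 4) ⇒ inequivalent

no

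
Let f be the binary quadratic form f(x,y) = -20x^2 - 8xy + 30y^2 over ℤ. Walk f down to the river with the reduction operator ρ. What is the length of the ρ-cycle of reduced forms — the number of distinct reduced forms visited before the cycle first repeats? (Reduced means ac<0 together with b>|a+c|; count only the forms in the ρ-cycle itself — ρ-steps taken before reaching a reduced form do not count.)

D = 2464, ⌊√D⌋ = 49
descent: ρ → (30,8,-20)
descent: ρ → (-20,32,18)  [lands on river]
river: ρ → (18,40,-12)
river: ρ → (-12,32,30)
river: ρ → (30,28,-14)
river: ρ → (-14,28,30)
river: ρ → (30,32,-12)
river: ρ → (-12,40,18)
river: ρ → (18,32,-20)
river: ρ → (-20,48,2)
river: ρ → (2,48,-20)
ρ-cycle length = 10 (tail of 2 descent steps not counted)

10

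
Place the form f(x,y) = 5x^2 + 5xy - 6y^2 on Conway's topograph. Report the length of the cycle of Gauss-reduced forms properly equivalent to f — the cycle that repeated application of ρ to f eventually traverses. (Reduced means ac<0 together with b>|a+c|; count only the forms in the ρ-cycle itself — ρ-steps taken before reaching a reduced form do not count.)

D = 145, ⌊√D⌋ = 12
river: ρ → (-6,7,4)
river: ρ → (4,9,-4)
river: ρ → (-4,7,6)
river: ρ → (6,5,-5)
river: ρ → (-5,5,6)
river: ρ → (6,7,-4)
river: ρ → (-4,9,4)
river: ρ → (4,7,-6)
river: ρ → (-6,5,5)
river: ρ → (5,5,-6)
ρ-cycle length = 10 (tail of 0 descent steps not counted)

10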